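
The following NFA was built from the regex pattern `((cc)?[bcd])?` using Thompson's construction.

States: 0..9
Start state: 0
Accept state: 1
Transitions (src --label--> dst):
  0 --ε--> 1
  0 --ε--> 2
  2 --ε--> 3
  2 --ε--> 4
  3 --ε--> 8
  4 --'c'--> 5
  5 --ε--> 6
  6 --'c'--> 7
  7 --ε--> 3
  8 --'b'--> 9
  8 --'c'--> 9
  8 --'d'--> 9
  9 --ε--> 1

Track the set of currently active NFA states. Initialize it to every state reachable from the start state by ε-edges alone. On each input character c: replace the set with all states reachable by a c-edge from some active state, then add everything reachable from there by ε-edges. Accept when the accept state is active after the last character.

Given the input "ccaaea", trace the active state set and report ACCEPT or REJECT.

initial (ε-close {0}): {0,1,2,3,4,8}
'c' @ 1: {1,5,6,9}  [accepting]
'c' @ 2: {3,7,8}
'a' @ 3: {}  — state set empty
rest 'aea' ignored (set empty)
after full input: {}  (accept=1 not in)

Answer: REJECT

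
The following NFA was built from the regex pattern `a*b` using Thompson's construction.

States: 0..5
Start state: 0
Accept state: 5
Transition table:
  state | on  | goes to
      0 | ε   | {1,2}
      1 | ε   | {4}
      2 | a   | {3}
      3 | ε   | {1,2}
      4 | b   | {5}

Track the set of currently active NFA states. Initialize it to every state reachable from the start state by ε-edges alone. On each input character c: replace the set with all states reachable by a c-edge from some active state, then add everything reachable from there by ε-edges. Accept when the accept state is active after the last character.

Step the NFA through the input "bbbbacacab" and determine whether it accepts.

Answer: REJECT

Derivation:
start: ε-closure({0}) = {0,1,2,4}
'b' @ 1: {5}  (accept∈set)
'b' @ 2: {}  — state set empty
rest 'bbacacab' ignored (set empty)
after full input: {}  (accept=5 not in)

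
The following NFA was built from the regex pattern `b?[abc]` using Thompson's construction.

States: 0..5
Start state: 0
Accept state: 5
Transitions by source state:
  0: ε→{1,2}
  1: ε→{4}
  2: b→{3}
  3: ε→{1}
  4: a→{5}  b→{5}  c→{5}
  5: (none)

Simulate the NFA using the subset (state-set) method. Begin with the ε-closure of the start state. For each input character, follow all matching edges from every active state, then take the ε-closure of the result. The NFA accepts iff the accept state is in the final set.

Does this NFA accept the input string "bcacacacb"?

Answer: REJECT

Derivation:
initial (ε-close {0}): {0,1,2,4}
'b' @ 1: {1,3,4,5}  (accept∈set)
'c' @ 2: {5}  (accept∈set)
'a' @ 3: {}  — state set empty
rest 'cacacb' ignored (set empty)
final: {}; accept 5 not in set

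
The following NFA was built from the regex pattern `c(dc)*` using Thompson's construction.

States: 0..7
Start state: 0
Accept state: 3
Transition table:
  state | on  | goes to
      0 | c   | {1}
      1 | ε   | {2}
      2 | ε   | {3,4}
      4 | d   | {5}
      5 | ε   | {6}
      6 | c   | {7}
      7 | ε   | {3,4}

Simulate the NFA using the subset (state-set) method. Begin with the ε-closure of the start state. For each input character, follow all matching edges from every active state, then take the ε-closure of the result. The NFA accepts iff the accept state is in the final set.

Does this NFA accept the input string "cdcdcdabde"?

S₀ = ε-closure({0}) = {0}
'c' @ 1: {1,2,3,4}  (accept∈set)
'd' @ 2: {5,6}
'c' @ 3: {3,4,7}  (accept∈set)
'd' @ 4: {5,6}
'c' @ 5: {3,4,7}  (accept∈set)
'd' @ 6: {5,6}
'a' @ 7: {}  — dead — no transitions
rest 'bde' ignored (set empty)
after full input: {}  (accept=3 not in)

Answer: REJECT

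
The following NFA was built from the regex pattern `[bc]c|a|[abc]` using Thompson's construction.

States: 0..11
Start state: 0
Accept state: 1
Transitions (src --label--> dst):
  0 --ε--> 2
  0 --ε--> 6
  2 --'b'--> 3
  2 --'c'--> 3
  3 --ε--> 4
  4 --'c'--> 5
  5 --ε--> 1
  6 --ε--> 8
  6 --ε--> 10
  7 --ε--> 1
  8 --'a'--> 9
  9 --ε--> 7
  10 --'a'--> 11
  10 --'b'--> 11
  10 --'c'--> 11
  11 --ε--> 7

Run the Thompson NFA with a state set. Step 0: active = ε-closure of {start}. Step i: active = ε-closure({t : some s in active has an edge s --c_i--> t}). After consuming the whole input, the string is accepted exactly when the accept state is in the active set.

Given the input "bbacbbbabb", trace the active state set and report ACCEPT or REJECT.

Answer: REJECT

Steps:
start: ε-closure({0}) = {0,2,6,8,10}
'b' @ 1: {1,3,4,7,11}  (accept∈set)
'b' @ 2: {}  — no active states
rest 'acbbbabb' ignored (set empty)
end set {} — state 1 not in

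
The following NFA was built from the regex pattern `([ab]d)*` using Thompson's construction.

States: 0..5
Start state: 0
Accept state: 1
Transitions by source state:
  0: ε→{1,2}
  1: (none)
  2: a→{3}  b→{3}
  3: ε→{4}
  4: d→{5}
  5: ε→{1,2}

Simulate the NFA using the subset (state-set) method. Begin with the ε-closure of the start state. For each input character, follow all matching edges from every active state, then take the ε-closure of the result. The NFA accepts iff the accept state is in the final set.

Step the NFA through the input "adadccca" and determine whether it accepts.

Answer: REJECT

Derivation:
initial (ε-close {0}): {0,1,2}
'a' @ 1: {3,4}
'd' @ 2: {1,2,5}  [accepting]
'a' @ 3: {3,4}
'd' @ 4: {1,2,5}  [accepting]
'c' @ 5: {}  — state set empty
rest 'cca' ignored (set empty)
final: {}; accept 1 not in set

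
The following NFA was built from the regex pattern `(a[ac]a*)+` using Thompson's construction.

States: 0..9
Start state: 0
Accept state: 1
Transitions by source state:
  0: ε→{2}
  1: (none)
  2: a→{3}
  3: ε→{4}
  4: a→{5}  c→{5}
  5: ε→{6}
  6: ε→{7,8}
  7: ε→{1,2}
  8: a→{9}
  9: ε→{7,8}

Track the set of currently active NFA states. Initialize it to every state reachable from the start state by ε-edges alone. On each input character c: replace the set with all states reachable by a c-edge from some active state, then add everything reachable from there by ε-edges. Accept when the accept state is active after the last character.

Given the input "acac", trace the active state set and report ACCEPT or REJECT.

initial (ε-close {0}): {0,2}
'a' @ 1: {3,4}
'c' @ 2: {1,2,5,6,7,8}  ✓accept
'a' @ 3: {1,2,3,4,7,8,9}  ✓accept
'c' @ 4: {1,2,5,6,7,8}  ✓accept
end set {1,2,5,6,7,8} — state 1 in

Answer: ACCEPT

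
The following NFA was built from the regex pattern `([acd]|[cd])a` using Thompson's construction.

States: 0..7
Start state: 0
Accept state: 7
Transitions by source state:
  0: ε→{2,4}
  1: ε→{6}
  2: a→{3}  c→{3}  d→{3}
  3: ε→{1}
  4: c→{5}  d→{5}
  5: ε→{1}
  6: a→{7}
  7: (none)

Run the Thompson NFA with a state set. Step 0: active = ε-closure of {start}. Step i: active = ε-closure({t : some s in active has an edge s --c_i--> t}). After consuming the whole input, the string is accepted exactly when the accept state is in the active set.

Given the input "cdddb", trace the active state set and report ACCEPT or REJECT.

Answer: REJECT

Trace:
start: ε-closure({0}) = {0,2,4}
'c' @ 1: {1,3,5,6}
'd' @ 2: {}  — dead — no transitions
rest 'ddb' ignored (set empty)
final: {}; accept 7 not in set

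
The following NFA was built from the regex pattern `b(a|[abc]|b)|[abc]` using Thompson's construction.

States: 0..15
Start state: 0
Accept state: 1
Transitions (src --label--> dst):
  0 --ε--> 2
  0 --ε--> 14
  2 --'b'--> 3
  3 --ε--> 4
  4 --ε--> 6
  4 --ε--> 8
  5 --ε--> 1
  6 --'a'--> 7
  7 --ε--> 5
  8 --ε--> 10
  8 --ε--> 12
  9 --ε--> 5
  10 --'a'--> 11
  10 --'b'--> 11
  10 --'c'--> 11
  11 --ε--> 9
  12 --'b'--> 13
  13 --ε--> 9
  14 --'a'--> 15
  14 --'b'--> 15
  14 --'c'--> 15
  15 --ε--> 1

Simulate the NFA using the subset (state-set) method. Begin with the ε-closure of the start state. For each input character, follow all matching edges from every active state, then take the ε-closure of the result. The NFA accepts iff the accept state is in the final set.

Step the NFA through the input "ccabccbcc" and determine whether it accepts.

start: ε-closure({0}) = {0,2,14}
'c' @ 1: {1,15}  (accept∈set)
'c' @ 2: {}  — no active states
rest 'abccbcc' ignored (set empty)
final: {}; accept 1 not in set

Answer: REJECT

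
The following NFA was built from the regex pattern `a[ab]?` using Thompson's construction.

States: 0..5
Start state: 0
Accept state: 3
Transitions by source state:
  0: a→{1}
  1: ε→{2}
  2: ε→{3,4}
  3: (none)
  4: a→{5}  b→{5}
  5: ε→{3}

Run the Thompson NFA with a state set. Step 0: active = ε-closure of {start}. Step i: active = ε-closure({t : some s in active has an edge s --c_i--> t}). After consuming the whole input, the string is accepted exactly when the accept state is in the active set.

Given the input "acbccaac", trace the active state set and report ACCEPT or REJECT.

initial (ε-close {0}): {0}
'a' @ 1: {1,2,3,4}  ✓accept
'c' @ 2: {}  — dead — no transitions
rest 'bccaac' ignored (set empty)
end set {} — state 3 not in

Answer: REJECT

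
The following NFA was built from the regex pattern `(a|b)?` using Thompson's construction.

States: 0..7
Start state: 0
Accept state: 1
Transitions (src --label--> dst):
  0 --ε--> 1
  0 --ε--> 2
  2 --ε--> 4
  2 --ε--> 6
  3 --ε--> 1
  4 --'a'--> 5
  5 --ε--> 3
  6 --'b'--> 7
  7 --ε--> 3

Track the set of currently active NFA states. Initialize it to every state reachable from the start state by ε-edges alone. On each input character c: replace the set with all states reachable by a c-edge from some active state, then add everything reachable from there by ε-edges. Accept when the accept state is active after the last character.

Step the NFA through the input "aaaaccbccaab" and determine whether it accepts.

start: ε-closure({0}) = {0,1,2,4,6}
'a' @ 1: {1,3,5}  [accepting]
'a' @ 2: {}  — state set empty
rest 'aaccbccaab' ignored (set empty)
end set {} — state 1 not in

Answer: REJECT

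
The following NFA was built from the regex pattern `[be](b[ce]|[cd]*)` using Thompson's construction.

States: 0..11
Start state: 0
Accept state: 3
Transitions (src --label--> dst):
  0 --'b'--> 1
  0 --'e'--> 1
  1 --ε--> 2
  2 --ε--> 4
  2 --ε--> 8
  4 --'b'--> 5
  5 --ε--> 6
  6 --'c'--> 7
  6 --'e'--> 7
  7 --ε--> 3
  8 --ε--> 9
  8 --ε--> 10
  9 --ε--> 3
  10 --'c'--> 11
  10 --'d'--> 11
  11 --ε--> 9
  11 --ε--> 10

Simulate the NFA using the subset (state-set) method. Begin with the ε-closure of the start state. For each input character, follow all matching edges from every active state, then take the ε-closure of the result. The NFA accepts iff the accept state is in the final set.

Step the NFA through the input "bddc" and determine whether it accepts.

Answer: ACCEPT

Trace:
start: ε-closure({0}) = {0}
'b' @ 1: {1,2,3,4,8,9,10}  ✓accept
'd' @ 2: {3,9,10,11}  ✓accept
'd' @ 3: {3,9,10,11}  ✓accept
'c' @ 4: {3,9,10,11}  ✓accept
after full input: {3,9,10,11}  (accept=3 in)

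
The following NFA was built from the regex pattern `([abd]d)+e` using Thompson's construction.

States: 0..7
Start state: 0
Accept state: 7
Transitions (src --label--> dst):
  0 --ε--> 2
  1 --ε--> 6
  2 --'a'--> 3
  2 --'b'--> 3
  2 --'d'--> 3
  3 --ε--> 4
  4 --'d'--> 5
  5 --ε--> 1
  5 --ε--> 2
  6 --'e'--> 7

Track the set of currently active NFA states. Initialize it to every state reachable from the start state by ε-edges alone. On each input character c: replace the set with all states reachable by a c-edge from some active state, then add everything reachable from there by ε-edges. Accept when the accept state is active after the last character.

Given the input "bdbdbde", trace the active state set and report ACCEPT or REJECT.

Answer: ACCEPT

Steps:
start: ε-closure({0}) = {0,2}
'b' @ 1: {3,4}
'd' @ 2: {1,2,5,6}
'b' @ 3: {3,4}
'd' @ 4: {1,2,5,6}
'b' @ 5: {3,4}
'd' @ 6: {1,2,5,6}
'e' @ 7: {7}  [accepting]
after full input: {7}  (accept=7 in)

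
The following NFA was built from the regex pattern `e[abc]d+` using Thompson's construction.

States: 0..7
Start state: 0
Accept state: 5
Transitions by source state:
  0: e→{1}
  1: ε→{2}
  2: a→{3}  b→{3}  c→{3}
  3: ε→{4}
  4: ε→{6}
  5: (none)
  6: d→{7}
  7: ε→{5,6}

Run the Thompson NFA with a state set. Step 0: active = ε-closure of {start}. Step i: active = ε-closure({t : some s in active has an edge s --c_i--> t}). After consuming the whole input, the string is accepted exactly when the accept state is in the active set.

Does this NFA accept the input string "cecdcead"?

Answer: REJECT

Derivation:
start: ε-closure({0}) = {0}
'c' @ 1: {}  — no active states
rest 'ecdcead' ignored (set empty)
final: {}; accept 5 not in set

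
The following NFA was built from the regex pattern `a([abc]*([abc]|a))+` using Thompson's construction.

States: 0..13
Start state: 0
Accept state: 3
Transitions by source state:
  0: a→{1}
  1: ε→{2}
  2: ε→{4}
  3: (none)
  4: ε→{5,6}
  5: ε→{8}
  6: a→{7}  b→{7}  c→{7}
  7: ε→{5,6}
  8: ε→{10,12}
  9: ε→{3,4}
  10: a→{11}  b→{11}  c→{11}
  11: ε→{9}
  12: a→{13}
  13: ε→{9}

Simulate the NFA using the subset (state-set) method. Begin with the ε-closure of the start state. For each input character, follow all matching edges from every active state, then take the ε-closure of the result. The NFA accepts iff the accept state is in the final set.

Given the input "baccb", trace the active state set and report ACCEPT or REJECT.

start: ε-closure({0}) = {0}
'b' @ 1: {}  — state set empty
rest 'accb' ignored (set empty)
after full input: {}  (accept=3 not in)

Answer: REJECT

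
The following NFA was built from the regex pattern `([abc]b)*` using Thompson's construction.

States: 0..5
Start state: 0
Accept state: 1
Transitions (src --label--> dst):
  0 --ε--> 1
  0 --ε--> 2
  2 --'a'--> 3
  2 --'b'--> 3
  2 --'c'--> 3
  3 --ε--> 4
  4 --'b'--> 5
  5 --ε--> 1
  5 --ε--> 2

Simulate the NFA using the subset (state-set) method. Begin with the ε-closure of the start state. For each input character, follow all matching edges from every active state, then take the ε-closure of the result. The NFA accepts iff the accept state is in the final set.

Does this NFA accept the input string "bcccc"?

initial (ε-close {0}): {0,1,2}
'b' @ 1: {3,4}
'c' @ 2: {}  — state set empty
rest 'ccc' ignored (set empty)
after full input: {}  (accept=1 not in)

Answer: REJECT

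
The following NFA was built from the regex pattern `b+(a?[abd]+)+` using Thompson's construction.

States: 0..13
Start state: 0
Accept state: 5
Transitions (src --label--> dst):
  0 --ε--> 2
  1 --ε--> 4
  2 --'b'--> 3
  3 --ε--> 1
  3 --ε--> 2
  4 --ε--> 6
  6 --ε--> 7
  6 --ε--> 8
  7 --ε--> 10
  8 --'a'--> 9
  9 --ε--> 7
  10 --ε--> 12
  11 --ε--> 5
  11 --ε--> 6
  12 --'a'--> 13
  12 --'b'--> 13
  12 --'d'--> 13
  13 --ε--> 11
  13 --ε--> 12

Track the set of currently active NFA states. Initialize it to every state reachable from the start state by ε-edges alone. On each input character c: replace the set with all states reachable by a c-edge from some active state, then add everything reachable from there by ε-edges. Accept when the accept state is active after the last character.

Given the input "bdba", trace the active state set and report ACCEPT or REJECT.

start: ε-closure({0}) = {0,2}
'b' @ 1: {1,2,3,4,6,7,8,10,12}
'd' @ 2: {5,6,7,8,10,11,12,13}  (accept∈set)
'b' @ 3: {5,6,7,8,10,11,12,13}  (accept∈set)
'a' @ 4: {5,6,7,8,9,10,11,12,13}  (accept∈set)
after full input: {5,6,7,8,9,10,11,12,13}  (accept=5 in)

Answer: ACCEPT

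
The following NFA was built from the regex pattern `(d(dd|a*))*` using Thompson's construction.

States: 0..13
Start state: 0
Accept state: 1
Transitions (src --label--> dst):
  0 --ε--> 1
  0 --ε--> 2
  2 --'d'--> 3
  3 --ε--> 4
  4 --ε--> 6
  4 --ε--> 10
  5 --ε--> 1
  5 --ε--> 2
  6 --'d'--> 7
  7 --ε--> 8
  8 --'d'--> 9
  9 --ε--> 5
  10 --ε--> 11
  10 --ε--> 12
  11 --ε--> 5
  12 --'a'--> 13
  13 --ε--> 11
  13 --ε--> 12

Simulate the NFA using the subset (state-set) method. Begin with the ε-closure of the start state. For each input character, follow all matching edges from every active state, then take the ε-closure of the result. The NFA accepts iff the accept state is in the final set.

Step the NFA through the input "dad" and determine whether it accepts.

Answer: ACCEPT

Trace:
S₀ = ε-closure({0}) = {0,1,2}
'd' @ 1: {1,2,3,4,5,6,10,11,12}  ✓accept
'a' @ 2: {1,2,5,11,12,13}  ✓accept
'd' @ 3: {1,2,3,4,5,6,10,11,12}  ✓accept
end set {1,2,3,4,5,6,10,11,12} — state 1 in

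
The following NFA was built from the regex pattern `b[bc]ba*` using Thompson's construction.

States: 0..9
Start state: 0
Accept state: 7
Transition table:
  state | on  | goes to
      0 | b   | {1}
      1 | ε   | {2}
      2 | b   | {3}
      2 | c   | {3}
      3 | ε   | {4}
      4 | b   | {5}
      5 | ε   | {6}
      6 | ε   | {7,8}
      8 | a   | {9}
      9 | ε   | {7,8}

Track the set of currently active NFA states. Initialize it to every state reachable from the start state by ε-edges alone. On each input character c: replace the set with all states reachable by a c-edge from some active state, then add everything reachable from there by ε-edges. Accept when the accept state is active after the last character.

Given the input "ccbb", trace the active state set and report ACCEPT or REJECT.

initial (ε-close {0}): {0}
'c' @ 1: {}  — no active states
rest 'cbb' ignored (set empty)
end set {} — state 7 not in

Answer: REJECT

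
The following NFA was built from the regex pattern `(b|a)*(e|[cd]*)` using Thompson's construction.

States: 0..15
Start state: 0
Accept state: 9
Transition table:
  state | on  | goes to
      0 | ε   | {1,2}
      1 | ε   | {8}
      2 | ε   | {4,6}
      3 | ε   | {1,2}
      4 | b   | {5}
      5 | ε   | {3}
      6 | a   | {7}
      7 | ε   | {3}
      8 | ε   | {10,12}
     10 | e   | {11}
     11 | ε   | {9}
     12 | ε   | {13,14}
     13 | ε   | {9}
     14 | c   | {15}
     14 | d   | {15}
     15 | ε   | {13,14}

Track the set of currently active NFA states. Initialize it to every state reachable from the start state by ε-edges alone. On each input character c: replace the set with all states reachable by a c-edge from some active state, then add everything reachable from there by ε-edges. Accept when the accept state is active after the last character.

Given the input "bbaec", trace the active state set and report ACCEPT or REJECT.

Answer: REJECT

Steps:
S₀ = ε-closure({0}) = {0,1,2,4,6,8,9,10,12,13,14}
'b' @ 1: {1,2,3,4,5,6,8,9,10,12,13,14}  ✓accept
'b' @ 2: {1,2,3,4,5,6,8,9,10,12,13,14}  ✓accept
'a' @ 3: {1,2,3,4,6,7,8,9,10,12,13,14}  ✓accept
'e' @ 4: {9,11}  ✓accept
'c' @ 5: {}  — no active states
end set {} — state 9 not in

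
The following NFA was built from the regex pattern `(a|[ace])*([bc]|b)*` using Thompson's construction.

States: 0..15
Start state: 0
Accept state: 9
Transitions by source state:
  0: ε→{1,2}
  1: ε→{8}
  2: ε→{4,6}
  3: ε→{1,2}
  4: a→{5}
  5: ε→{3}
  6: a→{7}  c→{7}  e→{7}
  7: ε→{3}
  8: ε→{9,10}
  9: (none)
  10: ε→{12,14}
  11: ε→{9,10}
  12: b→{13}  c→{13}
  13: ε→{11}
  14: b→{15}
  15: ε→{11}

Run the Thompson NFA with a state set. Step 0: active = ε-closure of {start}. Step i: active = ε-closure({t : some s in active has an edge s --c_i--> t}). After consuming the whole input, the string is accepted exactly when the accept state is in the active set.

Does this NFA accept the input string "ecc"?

start: ε-closure({0}) = {0,1,2,4,6,8,9,10,12,14}
'e' @ 1: {1,2,3,4,6,7,8,9,10,12,14}  [accepting]
'c' @ 2: {1,2,3,4,6,7,8,9,10,11,12,13,14}  [accepting]
'c' @ 3: {1,2,3,4,6,7,8,9,10,11,12,13,14}  [accepting]
end set {1,2,3,4,6,7,8,9,10,11,12,13,14} — state 9 in

Answer: ACCEPT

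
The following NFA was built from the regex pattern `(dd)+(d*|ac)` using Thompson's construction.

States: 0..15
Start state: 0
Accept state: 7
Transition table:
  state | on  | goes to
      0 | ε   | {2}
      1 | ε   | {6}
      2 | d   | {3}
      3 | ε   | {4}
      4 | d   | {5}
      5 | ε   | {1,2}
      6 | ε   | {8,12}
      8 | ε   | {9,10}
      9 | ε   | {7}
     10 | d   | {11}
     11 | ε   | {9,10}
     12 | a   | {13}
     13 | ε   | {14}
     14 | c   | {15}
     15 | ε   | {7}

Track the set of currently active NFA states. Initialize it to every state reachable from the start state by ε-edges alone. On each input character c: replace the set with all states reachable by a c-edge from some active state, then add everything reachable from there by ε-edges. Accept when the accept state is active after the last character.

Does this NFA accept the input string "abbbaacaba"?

Answer: REJECT

Trace:
S₀ = ε-closure({0}) = {0,2}
'a' @ 1: {}  — no active states
rest 'bbbaacaba' ignored (set empty)
final: {}; accept 7 not in set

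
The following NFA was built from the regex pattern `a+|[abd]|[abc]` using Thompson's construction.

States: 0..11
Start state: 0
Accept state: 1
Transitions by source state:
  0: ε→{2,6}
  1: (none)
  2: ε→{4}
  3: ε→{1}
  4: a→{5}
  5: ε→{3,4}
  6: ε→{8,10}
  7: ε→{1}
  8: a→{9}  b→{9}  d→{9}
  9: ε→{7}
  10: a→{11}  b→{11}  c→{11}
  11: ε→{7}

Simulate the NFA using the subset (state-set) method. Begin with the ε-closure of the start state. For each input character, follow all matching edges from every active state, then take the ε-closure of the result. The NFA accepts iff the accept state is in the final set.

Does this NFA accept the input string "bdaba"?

initial (ε-close {0}): {0,2,4,6,8,10}
'b' @ 1: {1,7,9,11}  ✓accept
'd' @ 2: {}  — state set empty
rest 'aba' ignored (set empty)
after full input: {}  (accept=1 not in)

Answer: REJECT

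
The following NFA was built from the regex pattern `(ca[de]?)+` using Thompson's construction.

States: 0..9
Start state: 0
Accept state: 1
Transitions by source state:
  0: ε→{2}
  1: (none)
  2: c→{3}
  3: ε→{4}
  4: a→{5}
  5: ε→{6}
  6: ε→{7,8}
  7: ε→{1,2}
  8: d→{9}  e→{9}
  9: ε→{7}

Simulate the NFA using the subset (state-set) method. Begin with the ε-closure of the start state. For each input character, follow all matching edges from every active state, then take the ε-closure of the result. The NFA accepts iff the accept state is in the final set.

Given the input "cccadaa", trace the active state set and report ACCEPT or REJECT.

initial (ε-close {0}): {0,2}
'c' @ 1: {3,4}
'c' @ 2: {}  — state set empty
rest 'cadaa' ignored (set empty)
after full input: {}  (accept=1 not in)

Answer: REJECT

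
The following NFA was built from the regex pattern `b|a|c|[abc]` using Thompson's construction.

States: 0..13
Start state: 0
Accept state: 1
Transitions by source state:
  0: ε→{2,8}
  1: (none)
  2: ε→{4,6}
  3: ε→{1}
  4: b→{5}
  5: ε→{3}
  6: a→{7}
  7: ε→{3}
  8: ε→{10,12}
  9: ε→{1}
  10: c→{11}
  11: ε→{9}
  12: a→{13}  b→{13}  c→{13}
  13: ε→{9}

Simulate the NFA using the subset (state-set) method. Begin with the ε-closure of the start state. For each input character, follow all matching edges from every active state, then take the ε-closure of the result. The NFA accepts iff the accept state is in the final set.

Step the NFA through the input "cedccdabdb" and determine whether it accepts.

initial (ε-close {0}): {0,2,4,6,8,10,12}
'c' @ 1: {1,9,11,13}  ✓accept
'e' @ 2: {}  — no active states
rest 'dccdabdb' ignored (set empty)
after full input: {}  (accept=1 not in)

Answer: REJECT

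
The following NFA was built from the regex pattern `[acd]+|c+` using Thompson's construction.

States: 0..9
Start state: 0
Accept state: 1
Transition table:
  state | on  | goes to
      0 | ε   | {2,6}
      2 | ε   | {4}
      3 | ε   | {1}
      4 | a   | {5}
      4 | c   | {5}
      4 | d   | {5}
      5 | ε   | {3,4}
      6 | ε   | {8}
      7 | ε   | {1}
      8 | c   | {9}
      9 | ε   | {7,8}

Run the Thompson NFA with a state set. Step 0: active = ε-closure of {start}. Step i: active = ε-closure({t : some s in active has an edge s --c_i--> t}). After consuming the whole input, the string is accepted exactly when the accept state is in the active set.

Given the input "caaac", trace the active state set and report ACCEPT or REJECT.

Answer: ACCEPT

Derivation:
initial (ε-close {0}): {0,2,4,6,8}
'c' @ 1: {1,3,4,5,7,8,9}  ✓accept
'a' @ 2: {1,3,4,5}  ✓accept
'a' @ 3: {1,3,4,5}  ✓accept
'a' @ 4: {1,3,4,5}  ✓accept
'c' @ 5: {1,3,4,5}  ✓accept
final: {1,3,4,5}; accept 1 in set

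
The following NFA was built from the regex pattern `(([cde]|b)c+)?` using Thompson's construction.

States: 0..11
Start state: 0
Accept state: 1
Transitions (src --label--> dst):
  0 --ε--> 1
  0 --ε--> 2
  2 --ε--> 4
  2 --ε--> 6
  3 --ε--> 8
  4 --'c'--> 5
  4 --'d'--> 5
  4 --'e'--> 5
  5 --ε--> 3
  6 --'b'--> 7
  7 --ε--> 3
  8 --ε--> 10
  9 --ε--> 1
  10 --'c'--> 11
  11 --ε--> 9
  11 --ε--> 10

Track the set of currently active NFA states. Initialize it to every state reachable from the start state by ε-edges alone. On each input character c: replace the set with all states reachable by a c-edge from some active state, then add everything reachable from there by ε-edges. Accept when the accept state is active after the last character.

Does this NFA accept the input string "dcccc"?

initial (ε-close {0}): {0,1,2,4,6}
'd' @ 1: {3,5,8,10}
'c' @ 2: {1,9,10,11}  [accepting]
'c' @ 3: {1,9,10,11}  [accepting]
'c' @ 4: {1,9,10,11}  [accepting]
'c' @ 5: {1,9,10,11}  [accepting]
after full input: {1,9,10,11}  (accept=1 in)

Answer: ACCEPT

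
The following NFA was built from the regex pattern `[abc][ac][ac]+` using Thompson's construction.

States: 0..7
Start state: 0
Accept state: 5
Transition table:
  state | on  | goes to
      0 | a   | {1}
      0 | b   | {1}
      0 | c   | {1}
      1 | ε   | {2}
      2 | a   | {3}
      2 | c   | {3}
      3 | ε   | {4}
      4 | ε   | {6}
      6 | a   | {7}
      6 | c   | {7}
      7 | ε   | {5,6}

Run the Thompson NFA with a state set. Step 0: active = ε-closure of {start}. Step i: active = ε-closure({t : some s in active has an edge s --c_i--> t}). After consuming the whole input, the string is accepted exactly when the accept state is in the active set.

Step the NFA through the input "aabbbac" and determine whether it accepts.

start: ε-closure({0}) = {0}
'a' @ 1: {1,2}
'a' @ 2: {3,4,6}
'b' @ 3: {}  — no active states
rest 'bbac' ignored (set empty)
after full input: {}  (accept=5 not in)

Answer: REJECT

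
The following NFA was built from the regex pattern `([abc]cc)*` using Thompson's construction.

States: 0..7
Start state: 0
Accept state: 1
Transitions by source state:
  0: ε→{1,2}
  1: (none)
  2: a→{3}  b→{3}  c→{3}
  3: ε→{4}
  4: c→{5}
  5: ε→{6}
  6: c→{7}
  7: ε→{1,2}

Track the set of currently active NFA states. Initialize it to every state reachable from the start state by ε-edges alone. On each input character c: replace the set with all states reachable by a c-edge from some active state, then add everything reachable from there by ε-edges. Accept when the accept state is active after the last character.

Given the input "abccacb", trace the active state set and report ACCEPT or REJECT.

Answer: REJECT

Steps:
S₀ = ε-closure({0}) = {0,1,2}
'a' @ 1: {3,4}
'b' @ 2: {}  — no active states
rest 'ccacb' ignored (set empty)
end set {} — state 1 not in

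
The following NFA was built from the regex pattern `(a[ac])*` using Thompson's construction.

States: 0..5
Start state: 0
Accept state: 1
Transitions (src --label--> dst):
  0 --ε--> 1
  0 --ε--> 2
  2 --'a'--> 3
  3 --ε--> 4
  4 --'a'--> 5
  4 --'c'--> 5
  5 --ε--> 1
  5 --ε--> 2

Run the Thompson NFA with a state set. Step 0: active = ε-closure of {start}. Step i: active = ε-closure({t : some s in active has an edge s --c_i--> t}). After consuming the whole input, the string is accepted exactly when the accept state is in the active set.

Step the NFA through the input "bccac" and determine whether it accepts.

Answer: REJECT

Derivation:
S₀ = ε-closure({0}) = {0,1,2}
'b' @ 1: {}  — state set empty
rest 'ccac' ignored (set empty)
after full input: {}  (accept=1 not in)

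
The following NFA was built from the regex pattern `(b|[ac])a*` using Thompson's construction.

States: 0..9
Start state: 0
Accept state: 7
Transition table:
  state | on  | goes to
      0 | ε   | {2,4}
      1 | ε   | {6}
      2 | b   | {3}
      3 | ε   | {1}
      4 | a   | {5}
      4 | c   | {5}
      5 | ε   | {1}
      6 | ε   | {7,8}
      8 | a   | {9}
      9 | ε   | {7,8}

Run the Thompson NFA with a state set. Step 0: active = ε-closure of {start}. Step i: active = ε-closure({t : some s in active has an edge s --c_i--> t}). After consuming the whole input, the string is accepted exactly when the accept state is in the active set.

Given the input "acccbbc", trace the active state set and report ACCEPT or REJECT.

Answer: REJECT

Derivation:
initial (ε-close {0}): {0,2,4}
'a' @ 1: {1,5,6,7,8}  [accepting]
'c' @ 2: {}  — no active states
rest 'ccbbc' ignored (set empty)
end set {} — state 7 not in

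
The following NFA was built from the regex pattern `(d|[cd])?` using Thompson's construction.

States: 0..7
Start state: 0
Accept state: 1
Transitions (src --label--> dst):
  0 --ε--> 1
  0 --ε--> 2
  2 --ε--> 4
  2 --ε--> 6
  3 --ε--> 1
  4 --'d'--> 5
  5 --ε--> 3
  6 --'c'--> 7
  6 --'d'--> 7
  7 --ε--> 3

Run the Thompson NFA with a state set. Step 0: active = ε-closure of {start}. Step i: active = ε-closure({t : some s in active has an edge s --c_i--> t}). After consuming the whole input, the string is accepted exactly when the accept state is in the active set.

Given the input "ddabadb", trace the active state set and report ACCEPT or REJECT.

S₀ = ε-closure({0}) = {0,1,2,4,6}
'd' @ 1: {1,3,5,7}  ✓accept
'd' @ 2: {}  — state set empty
rest 'abadb' ignored (set empty)
final: {}; accept 1 not in set

Answer: REJECT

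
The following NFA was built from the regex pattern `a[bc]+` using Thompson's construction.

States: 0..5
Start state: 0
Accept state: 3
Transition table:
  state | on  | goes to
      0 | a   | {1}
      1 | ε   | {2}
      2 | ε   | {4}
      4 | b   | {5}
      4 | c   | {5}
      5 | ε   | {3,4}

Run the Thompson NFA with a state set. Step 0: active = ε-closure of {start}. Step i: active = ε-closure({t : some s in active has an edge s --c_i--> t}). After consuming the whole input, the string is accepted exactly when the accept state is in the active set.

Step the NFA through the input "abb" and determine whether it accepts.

Answer: ACCEPT

Trace:
S₀ = ε-closure({0}) = {0}
'a' @ 1: {1,2,4}
'b' @ 2: {3,4,5}  (accept∈set)
'b' @ 3: {3,4,5}  (accept∈set)
final: {3,4,5}; accept 3 in set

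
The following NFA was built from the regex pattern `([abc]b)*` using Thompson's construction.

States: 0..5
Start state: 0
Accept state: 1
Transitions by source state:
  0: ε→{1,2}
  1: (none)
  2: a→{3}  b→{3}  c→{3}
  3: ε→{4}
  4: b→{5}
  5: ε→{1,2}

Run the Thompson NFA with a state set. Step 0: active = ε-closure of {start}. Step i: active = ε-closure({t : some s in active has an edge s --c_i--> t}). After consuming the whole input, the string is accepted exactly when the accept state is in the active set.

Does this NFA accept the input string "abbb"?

initial (ε-close {0}): {0,1,2}
'a' @ 1: {3,4}
'b' @ 2: {1,2,5}  [accepting]
'b' @ 3: {3,4}
'b' @ 4: {1,2,5}  [accepting]
end set {1,2,5} — state 1 in

Answer: ACCEPT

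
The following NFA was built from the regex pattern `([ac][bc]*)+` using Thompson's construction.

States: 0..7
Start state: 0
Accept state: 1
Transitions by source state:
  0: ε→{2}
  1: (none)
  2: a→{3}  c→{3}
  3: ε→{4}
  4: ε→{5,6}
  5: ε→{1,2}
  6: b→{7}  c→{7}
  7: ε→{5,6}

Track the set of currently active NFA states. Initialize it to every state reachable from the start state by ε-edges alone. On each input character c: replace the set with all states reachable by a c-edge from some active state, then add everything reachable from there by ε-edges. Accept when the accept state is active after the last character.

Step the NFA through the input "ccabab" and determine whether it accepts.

initial (ε-close {0}): {0,2}
'c' @ 1: {1,2,3,4,5,6}  ✓accept
'c' @ 2: {1,2,3,4,5,6,7}  ✓accept
'a' @ 3: {1,2,3,4,5,6}  ✓accept
'b' @ 4: {1,2,5,6,7}  ✓accept
'a' @ 5: {1,2,3,4,5,6}  ✓accept
'b' @ 6: {1,2,5,6,7}  ✓accept
final: {1,2,5,6,7}; accept 1 in set

Answer: ACCEPT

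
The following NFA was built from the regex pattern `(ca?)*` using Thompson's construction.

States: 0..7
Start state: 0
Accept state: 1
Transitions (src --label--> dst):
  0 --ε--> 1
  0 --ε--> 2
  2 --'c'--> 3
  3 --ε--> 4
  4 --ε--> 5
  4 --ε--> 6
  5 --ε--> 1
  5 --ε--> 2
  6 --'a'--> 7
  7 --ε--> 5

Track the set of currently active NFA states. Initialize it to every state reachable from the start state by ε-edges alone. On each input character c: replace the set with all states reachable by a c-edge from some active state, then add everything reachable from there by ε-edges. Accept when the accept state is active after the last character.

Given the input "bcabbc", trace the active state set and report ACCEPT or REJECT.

Answer: REJECT

Steps:
S₀ = ε-closure({0}) = {0,1,2}
'b' @ 1: {}  — dead — no transitions
rest 'cabbc' ignored (set empty)
end set {} — state 1 not in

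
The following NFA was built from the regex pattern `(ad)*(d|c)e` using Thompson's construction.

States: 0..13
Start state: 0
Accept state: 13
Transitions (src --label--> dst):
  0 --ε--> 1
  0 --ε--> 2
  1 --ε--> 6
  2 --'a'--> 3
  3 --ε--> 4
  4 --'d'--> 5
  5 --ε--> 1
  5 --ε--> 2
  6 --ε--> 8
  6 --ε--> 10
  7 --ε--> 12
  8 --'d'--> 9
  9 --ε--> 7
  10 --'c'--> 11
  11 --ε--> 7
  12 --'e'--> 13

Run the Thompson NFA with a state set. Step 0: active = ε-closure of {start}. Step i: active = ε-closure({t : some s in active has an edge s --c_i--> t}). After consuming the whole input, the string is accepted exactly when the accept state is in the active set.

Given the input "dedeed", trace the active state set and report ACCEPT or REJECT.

S₀ = ε-closure({0}) = {0,1,2,6,8,10}
'd' @ 1: {7,9,12}
'e' @ 2: {13}  (accept∈set)
'd' @ 3: {}  — dead — no transitions
rest 'eed' ignored (set empty)
end set {} — state 13 not in

Answer: REJECT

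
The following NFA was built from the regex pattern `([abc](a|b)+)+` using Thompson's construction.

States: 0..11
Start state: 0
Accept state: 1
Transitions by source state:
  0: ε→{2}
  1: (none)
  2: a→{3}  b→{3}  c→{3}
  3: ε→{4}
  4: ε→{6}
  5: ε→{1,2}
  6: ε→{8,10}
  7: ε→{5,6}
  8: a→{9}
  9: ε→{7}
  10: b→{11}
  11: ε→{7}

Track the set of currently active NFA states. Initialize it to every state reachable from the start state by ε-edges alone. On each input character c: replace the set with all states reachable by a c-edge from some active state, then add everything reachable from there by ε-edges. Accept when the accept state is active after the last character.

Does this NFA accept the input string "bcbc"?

S₀ = ε-closure({0}) = {0,2}
'b' @ 1: {3,4,6,8,10}
'c' @ 2: {}  — dead — no transitions
rest 'bc' ignored (set empty)
final: {}; accept 1 not in set

Answer: REJECT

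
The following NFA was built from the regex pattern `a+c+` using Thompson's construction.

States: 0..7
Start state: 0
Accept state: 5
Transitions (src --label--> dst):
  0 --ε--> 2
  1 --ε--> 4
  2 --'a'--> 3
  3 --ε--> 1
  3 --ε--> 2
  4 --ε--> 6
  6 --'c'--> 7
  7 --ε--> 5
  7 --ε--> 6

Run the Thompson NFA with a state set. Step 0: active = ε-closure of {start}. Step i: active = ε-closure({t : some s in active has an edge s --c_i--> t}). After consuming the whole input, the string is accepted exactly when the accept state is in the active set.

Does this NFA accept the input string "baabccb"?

S₀ = ε-closure({0}) = {0,2}
'b' @ 1: {}  — state set empty
rest 'aabccb' ignored (set empty)
final: {}; accept 5 not in set

Answer: REJECT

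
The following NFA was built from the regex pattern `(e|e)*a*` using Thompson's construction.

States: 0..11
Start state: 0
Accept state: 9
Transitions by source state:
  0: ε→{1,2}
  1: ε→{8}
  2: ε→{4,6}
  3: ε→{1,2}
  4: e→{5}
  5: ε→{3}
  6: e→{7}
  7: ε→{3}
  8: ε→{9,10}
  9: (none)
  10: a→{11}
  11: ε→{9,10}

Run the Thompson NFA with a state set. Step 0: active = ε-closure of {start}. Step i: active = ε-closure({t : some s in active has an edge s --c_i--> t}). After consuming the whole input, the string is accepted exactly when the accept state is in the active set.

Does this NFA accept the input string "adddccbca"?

Answer: REJECT

Trace:
S₀ = ε-closure({0}) = {0,1,2,4,6,8,9,10}
'a' @ 1: {9,10,11}  ✓accept
'd' @ 2: {}  — dead — no transitions
rest 'ddccbca' ignored (set empty)
end set {} — state 9 not in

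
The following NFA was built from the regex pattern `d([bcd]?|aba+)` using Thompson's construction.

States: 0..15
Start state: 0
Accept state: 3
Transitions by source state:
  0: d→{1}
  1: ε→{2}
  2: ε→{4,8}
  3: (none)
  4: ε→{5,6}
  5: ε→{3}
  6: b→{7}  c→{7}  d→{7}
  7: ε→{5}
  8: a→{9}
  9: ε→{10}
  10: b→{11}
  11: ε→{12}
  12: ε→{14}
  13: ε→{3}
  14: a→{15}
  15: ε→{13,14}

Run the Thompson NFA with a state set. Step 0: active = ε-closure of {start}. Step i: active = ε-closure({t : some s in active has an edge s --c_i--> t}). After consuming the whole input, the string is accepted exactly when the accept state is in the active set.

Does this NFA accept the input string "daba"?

Answer: ACCEPT

Steps:
initial (ε-close {0}): {0}
'd' @ 1: {1,2,3,4,5,6,8}  [accepting]
'a' @ 2: {9,10}
'b' @ 3: {11,12,14}
'a' @ 4: {3,13,14,15}  [accepting]
end set {3,13,14,15} — state 3 in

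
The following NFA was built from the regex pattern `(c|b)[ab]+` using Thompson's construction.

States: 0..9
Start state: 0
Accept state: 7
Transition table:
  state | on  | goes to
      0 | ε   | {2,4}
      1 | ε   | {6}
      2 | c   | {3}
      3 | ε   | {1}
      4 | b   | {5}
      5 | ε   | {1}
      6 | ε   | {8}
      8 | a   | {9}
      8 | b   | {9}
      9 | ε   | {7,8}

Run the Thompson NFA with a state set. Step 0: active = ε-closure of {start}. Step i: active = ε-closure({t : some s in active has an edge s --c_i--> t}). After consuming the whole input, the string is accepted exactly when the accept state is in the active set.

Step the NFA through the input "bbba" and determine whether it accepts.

S₀ = ε-closure({0}) = {0,2,4}
'b' @ 1: {1,5,6,8}
'b' @ 2: {7,8,9}  [accepting]
'b' @ 3: {7,8,9}  [accepting]
'a' @ 4: {7,8,9}  [accepting]
end set {7,8,9} — state 7 in

Answer: ACCEPT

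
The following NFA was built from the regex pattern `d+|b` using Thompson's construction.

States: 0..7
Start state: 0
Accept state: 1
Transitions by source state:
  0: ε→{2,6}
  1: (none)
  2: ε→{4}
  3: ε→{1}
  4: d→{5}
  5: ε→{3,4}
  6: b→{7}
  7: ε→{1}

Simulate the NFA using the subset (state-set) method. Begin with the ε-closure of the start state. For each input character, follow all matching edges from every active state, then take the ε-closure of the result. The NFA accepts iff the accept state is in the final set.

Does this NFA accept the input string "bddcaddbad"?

initial (ε-close {0}): {0,2,4,6}
'b' @ 1: {1,7}  (accept∈set)
'd' @ 2: {}  — state set empty
rest 'dcaddbad' ignored (set empty)
end set {} — state 1 not in

Answer: REJECT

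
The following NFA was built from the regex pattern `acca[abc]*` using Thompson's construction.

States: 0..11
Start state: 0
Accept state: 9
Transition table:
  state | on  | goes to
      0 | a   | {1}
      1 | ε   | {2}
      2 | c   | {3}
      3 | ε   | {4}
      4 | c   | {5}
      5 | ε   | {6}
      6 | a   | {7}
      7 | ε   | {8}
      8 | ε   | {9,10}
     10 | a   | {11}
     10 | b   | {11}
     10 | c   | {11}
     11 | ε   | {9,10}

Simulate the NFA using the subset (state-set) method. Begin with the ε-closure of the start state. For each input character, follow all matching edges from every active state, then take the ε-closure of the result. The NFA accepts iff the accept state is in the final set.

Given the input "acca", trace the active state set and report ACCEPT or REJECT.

Answer: ACCEPT

Steps:
S₀ = ε-closure({0}) = {0}
'a' @ 1: {1,2}
'c' @ 2: {3,4}
'c' @ 3: {5,6}
'a' @ 4: {7,8,9,10}  (accept∈set)
end set {7,8,9,10} — state 9 in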